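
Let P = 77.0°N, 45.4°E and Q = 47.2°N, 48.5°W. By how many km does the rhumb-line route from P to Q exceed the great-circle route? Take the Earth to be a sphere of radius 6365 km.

478 km

Great circle: cos σ = sin φ₁ sin φ₂ + cos φ₁ cos φ₂ cos Δλ,  σ = 0.7890 rad → d_gc = 5022.22 km
Rhumb line: Δψ = -1.2354, q = Δφ/Δψ = 0.4210, d_rh = R√(Δφ²+q²Δλ²) = 5499.73 km
Excess = 5499.73 − 5022.22 = 477.51 ≈ 478 km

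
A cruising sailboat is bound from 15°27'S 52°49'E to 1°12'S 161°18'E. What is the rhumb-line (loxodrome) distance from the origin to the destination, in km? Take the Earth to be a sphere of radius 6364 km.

Rhumb course C = atan2(Δλ, Δψ) with Δψ = ln[tan(π/4+φ₂/2)/tan(π/4+φ₁/2)] = +0.2520, Δλ = +1.8934 → C = 82.42°
d = R·|Δφ| / |cos C| = 6364·0.24871 / 0.13195 = 11995 km

11995 km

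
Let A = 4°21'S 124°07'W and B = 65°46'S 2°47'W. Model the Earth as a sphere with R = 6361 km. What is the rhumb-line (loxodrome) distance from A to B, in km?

11998 km

Rhumb course C = atan2(Δλ, Δψ) with Δψ = ln[tan(π/4+φ₂/2)/tan(π/4+φ₁/2)] = -1.4626, Δλ = +2.1177 → C = 124.63°
d = R·|Δφ| / |cos C| = 6361·1.07192 / 0.56829 = 11998 km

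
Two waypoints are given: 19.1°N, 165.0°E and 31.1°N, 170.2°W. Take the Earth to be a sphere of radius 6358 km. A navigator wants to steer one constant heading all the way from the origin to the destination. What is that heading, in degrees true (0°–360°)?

Δψ = ln[tan(π/4+φ₂/2)/tan(π/4+φ₁/2)] = +0.2319
Δλ = +0.4328 rad (taken the short way round)
course = atan2(Δλ, Δψ) = 61.82°

61.8°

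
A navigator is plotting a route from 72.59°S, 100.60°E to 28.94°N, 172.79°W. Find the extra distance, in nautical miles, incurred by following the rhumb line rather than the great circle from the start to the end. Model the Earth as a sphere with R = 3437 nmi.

Great circle: cos σ = sin φ₁ sin φ₂ + cos φ₁ cos φ₂ cos Δλ,  σ = 2.0334 rad → d_gc = 6988.7 nmi
Rhumb line: Δψ = +2.4046, q = Δφ/Δψ = 0.7369, d_rh = R√(Δφ²+q²Δλ²) = 7193.9 nmi
Excess = 7193.9 − 6988.7 = 205.2 ≈ 205 nmi

205 nmi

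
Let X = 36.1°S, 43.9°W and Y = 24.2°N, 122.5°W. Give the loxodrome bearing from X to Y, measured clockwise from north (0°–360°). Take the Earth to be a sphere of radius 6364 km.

Δψ = ln[tan(π/4+φ₂/2)/tan(π/4+φ₁/2)] = +1.1120
Δλ = -1.3718 rad (taken the short way round)
course = atan2(Δλ, Δψ) = 309.03°

309.0°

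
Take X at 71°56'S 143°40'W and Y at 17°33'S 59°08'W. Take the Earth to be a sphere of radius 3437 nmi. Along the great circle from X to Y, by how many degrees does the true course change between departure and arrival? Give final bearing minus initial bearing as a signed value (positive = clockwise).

Initial bearing θ₁ = atan2(sin Δλ cos φ₂, cos φ₁ sin φ₂ − sin φ₁ cos φ₂ cos Δλ) = 90.43°
Final bearing θ₂ = (initial bearing from the destination back to the start) + 180° = 18.98°
Δθ = θ₂ − θ₁ = -71.5°

-71.5°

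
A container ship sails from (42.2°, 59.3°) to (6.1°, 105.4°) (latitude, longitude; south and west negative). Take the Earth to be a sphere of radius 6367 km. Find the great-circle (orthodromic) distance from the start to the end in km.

6045 km

cos σ = sin φ₁ sin φ₂ + cos φ₁ cos φ₂ cos Δλ
      = sin(42.20°)sin(6.10°) + cos(42.20°)cos(6.10°)cos(46.10°) = 0.5821
σ = 54.398° → d = Rσ = 6367·0.94943 = 6045 km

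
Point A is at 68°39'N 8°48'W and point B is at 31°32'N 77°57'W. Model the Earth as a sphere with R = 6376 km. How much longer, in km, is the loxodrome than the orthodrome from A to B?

Great circle: cos σ = sin φ₁ sin φ₂ + cos φ₁ cos φ₂ cos Δλ,  σ = 0.9304 rad → d_gc = 5932.0 km
Rhumb line: Δψ = -1.0882, q = Δφ/Δψ = 0.5953, d_rh = R√(Δφ²+q²Δλ²) = 6168.1 km
Excess = 6168.1 − 5932.0 = 236.1 ≈ 236 km

236 km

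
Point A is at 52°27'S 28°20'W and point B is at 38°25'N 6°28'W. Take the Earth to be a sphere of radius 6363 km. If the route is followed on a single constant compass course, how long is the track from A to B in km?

10314 km

Rhumb course C = atan2(Δλ, Δψ) with Δψ = ln[tan(π/4+φ₂/2)/tan(π/4+φ₁/2)] = +1.8062, Δλ = +0.3816 → C = 11.93°
d = R·|Δφ| / |cos C| = 6363·1.58592 / 0.97840 = 10314 km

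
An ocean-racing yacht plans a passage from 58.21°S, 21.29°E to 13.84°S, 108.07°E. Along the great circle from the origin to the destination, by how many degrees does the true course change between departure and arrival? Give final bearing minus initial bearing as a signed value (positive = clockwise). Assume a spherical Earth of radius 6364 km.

Initial bearing θ₁ = atan2(sin Δλ cos φ₂, cos φ₁ sin φ₂ − sin φ₁ cos φ₂ cos Δλ) = 94.70°
Final bearing θ₂ = (initial bearing from the destination back to the start) + 180° = 32.73°
Δθ = θ₂ − θ₁ = -62.0°

-62.0°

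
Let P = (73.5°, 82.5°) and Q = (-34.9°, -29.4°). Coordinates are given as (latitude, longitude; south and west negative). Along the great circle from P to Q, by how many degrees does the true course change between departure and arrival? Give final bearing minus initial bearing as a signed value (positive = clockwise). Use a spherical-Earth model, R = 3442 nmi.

-79.8°

At departure: θ₁ = atan2(sin Δλ cos φ₂, cos φ₁ sin φ₂ − sin φ₁ cos φ₂ cos Δλ) = 279.75°
At arrival: θ₂ = atan2(sin Δλ cos φ₁, −cos φ₂ sin φ₁ + sin φ₂ cos φ₁ cos Δλ) = 199.96°
Δθ = θ₂ − θ₁ = -79.8°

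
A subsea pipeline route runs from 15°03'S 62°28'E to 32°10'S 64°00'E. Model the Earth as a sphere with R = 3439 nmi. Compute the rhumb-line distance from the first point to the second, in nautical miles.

1031 nmi

Δψ = ln[tan(π/4+φ₂/2)/tan(π/4+φ₁/2)] = -0.3277;  Δφ = -0.2987 rad,  Δλ = +0.0268 rad
q = Δφ/Δψ = 0.9116
d = R·√(Δφ² + q²Δλ²) = 3439·0.29974 = 1031 nmi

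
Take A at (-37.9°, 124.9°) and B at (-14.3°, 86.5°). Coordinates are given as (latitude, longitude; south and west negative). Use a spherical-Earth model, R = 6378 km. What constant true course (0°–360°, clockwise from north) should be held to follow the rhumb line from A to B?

Meridional parts: M(φ₁)=-0.7158, M(φ₂)=-0.2522 → ΔM = +0.4636;  Δλ = -0.6702 rad
tan C = Δλ / ΔM = -1.4458 → C = 304.67°

304.7°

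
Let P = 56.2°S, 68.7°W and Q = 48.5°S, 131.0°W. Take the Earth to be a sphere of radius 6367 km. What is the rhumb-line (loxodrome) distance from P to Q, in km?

Δψ = ln[tan(π/4+φ₂/2)/tan(π/4+φ₁/2)] = +0.2207;  Δφ = +0.1344 rad,  Δλ = -1.0873 rad
q = Δφ/Δψ = 0.6088
d = R·√(Δφ² + q²Δλ²) = 6367·0.67550 = 4301 km

4301 km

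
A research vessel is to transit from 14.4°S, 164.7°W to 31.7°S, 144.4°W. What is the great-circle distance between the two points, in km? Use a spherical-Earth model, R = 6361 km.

cos σ = sin φ₁ sin φ₂ + cos φ₁ cos φ₂ cos Δλ
      = sin(-14.40°)sin(-31.70°) + cos(-14.40°)cos(-31.70°)cos(20.30°) = 0.9036
σ = 25.368° → d = Rσ = 6361·0.44275 = 2816 km

2816 km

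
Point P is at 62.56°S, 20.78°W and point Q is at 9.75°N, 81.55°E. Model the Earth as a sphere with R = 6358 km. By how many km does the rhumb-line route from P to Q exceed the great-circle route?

530 km

Great circle: cos σ = sin φ₁ sin φ₂ + cos φ₁ cos φ₂ cos Δλ,  σ = 1.8207 rad → d_gc = 11575.8 km
Rhumb line: Δψ = +1.5810, q = Δφ/Δψ = 0.7983, d_rh = R√(Δφ²+q²Δλ²) = 12105.9 km
Excess = 12105.9 − 11575.8 = 530.1 ≈ 530 km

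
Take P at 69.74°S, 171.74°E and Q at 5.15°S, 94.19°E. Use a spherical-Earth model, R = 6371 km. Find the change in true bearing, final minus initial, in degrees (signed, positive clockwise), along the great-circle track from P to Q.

+60.0°

Initial bearing θ₁ = atan2(sin Δλ cos φ₂, cos φ₁ sin φ₂ − sin φ₁ cos φ₂ cos Δλ) = 279.94°
Final bearing θ₂ = (initial bearing from the destination back to the start) + 180° = 339.97°
Δθ = θ₂ − θ₁ = +60.0°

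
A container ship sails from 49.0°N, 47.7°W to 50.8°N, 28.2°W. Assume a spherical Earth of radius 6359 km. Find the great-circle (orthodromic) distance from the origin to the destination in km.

1404 km

Haversine: a = sin²(Δφ/2)+cos φ₁ cos φ₂ sin²(Δλ/2) = 0.01214;  σ = 2·atan2(√a,√(1−a))
σ = 12.651° → d = Rσ = 6359·0.22080 = 1404 km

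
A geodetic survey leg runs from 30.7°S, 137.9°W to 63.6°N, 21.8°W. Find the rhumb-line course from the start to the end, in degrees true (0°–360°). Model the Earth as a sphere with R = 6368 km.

Δψ = ln[tan(π/4+φ₂/2)/tan(π/4+φ₁/2)] = +2.0136
Δλ = +2.0263 rad (taken the short way round)
course = atan2(Δλ, Δψ) = 45.18°

45.2°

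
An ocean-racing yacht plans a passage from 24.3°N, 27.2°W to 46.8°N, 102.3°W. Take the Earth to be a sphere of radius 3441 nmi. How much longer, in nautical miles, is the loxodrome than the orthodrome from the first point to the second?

Great circle: cos σ = sin φ₁ sin φ₂ + cos φ₁ cos φ₂ cos Δλ,  σ = 1.0923 rad → d_gc = 3758.76 nmi
Rhumb line: Δψ = +0.4891, q = Δφ/Δψ = 0.8029, d_rh = R√(Δφ²+q²Δλ²) = 3865.27 nmi
Excess = 3865.27 − 3758.76 = 106.51 ≈ 107 nmi

107 nmi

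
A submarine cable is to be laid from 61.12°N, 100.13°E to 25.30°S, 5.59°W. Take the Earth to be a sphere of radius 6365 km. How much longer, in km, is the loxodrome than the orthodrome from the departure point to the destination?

Great circle: cos σ = sin φ₁ sin φ₂ + cos φ₁ cos φ₂ cos Δλ,  σ = 2.0858 rad → d_gc = 13275.9 km
Rhumb line: Δψ = -1.8134, q = Δφ/Δψ = 0.8318, d_rh = R√(Δφ²+q²Δλ²) = 13696.5 km
Excess = 13696.5 − 13275.9 = 420.6 ≈ 421 km

421 km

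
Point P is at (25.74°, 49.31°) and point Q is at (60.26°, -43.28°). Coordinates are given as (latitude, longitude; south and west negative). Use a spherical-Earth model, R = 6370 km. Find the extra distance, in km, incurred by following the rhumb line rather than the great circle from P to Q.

Great circle: cos σ = sin φ₁ sin φ₂ + cos φ₁ cos φ₂ cos Δλ,  σ = 1.2059 rad → d_gc = 7681.3 km
Rhumb line: Δψ = +0.8609, q = Δφ/Δψ = 0.6998, d_rh = R√(Δφ²+q²Δλ²) = 8162.6 km
Excess = 8162.6 − 7681.3 = 481.3 ≈ 481 km

481 km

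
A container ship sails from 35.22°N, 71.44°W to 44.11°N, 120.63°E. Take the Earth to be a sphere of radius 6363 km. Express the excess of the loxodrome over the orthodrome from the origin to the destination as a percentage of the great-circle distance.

29.4%

Great circle: σ = 1.7438 rad → d_gc = Rσ = 11096.1 km
Rhumb: Δφ = +0.1552, Δλ = -2.9309, Δψ = +0.2020, q = Δφ/Δψ = 0.7680 → d_rh = R√(Δφ²+q²Δλ²) = 14355.9 km
Excess = (14355.9 − 11096.1) / 11096.1 = 3259.8 / 11096.1 = 29.38% ≈ 29.4%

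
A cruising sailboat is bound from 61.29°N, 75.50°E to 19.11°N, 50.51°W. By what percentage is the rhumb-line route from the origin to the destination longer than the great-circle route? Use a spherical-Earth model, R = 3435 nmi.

12.6%

Great circle: σ = 1.5505 rad → d_gc = Rσ = 5326.0 nmi
Rhumb: Δφ = -0.7362, Δλ = -2.1993, Δψ = -1.0230, q = Δφ/Δψ = 0.7196 → d_rh = R√(Δφ²+q²Δλ²) = 5995.8 nmi
Excess = (5995.8 − 5326.0) / 5326.0 = 669.8 / 5326.0 = 12.58% ≈ 12.6%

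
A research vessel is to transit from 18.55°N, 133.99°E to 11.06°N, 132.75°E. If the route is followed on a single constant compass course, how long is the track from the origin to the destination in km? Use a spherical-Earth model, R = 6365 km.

Rhumb course C = atan2(Δλ, Δψ) with Δψ = ln[tan(π/4+φ₂/2)/tan(π/4+φ₁/2)] = -0.1353, Δλ = -0.0216 → C = 189.09°
d = R·|Δφ| / |cos C| = 6365·0.13073 / 0.98745 = 843 km

843 km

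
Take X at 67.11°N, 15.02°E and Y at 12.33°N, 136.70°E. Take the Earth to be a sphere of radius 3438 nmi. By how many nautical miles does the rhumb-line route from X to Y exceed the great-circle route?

621 nmi

Great circle: cos σ = sin φ₁ sin φ₂ + cos φ₁ cos φ₂ cos Δλ,  σ = 1.5736 rad → d_gc = 5410.1 nmi
Rhumb line: Δψ = -1.3804, q = Δφ/Δψ = 0.6926, d_rh = R√(Δφ²+q²Δλ²) = 6031.5 nmi
Excess = 6031.5 − 5410.1 = 621.4 ≈ 621 nmi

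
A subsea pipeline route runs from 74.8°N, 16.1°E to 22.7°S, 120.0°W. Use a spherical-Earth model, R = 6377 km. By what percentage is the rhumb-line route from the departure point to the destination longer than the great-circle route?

Great circle: σ = 2.1492 rad → d_gc = Rσ = 13705.5 km
Rhumb: Δφ = -1.7017, Δλ = -2.3754, Δψ = -2.4212, q = Δφ/Δψ = 0.7028 → d_rh = R√(Δφ²+q²Δλ²) = 15202.3 km
Excess = (15202.3 − 13705.5) / 13705.5 = 1496.8 / 13705.5 = 10.92% ≈ 10.9%

10.9%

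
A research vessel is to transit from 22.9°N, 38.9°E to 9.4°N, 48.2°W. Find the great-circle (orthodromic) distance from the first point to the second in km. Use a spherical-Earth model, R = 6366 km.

Haversine: a = sin²(Δφ/2)+cos φ₁ cos φ₂ sin²(Δλ/2) = 0.44523;  σ = 2·atan2(√a,√(1−a))
σ = 83.712° → d = Rσ = 6366·1.46104 = 9301 km

9301 km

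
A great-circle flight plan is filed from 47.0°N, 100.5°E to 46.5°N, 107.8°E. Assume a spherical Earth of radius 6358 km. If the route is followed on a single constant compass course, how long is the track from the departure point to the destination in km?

558 km

Δψ = ln[tan(π/4+φ₂/2)/tan(π/4+φ₁/2)] = -0.0127;  Δφ = -0.0087 rad,  Δλ = +0.1274 rad
q = Δφ/Δψ = 0.6852
d = R·√(Δφ² + q²Δλ²) = 6358·0.08773 = 558 km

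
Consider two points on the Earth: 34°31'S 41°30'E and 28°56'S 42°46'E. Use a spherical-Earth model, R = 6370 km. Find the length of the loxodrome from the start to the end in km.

632 km

Δψ = ln[tan(π/4+φ₂/2)/tan(π/4+φ₁/2)] = +0.1146;  Δφ = +0.0974 rad,  Δλ = +0.0221 rad
q = Δφ/Δψ = 0.8500
d = R·√(Δφ² + q²Δλ²) = 6370·0.09924 = 632 km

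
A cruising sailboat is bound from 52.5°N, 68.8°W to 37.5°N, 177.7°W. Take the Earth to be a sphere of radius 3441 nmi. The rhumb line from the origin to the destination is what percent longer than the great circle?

Great circle: σ = 1.2382 rad → d_gc = Rσ = 4260.6 nmi
Rhumb: Δφ = -0.2618, Δλ = -1.9007, Δψ = -0.3735, q = Δφ/Δψ = 0.7010 → d_rh = R√(Δφ²+q²Δλ²) = 4672.3 nmi
Excess = (4672.3 − 4260.6) / 4260.6 = 411.7 / 4260.6 = 9.66% ≈ 9.7%

9.7%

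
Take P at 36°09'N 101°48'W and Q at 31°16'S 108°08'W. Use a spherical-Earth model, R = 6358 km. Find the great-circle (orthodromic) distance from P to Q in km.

Haversine: a = sin²(Δφ/2)+cos φ₁ cos φ₂ sin²(Δλ/2) = 0.31009;  σ = 2·atan2(√a,√(1−a))
σ = 67.678° → d = Rσ = 6358·1.18120 = 7510 km

7510 km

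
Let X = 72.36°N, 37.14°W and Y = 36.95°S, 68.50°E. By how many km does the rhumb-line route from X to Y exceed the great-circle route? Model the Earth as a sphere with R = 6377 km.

566 km

Great circle: cos σ = sin φ₁ sin φ₂ + cos φ₁ cos φ₂ cos Δλ,  σ = 2.2629 rad → d_gc = 14430.4 km
Rhumb line: Δψ = -2.5582, q = Δφ/Δψ = 0.7458, d_rh = R√(Δφ²+q²Δλ²) = 14996.8 km
Excess = 14996.8 − 14430.4 = 566.4 ≈ 566 km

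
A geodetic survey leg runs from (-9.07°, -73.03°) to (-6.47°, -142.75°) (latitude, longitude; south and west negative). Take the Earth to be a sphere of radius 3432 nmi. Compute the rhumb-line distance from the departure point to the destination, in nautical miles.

4140 nmi

Δψ = ln[tan(π/4+φ₂/2)/tan(π/4+φ₁/2)] = +0.0458;  Δφ = +0.0454 rad,  Δλ = -1.2168 rad
q = Δφ/Δψ = 0.9907
d = R·√(Δφ² + q²Δλ²) = 3432·1.20642 = 4140 nmi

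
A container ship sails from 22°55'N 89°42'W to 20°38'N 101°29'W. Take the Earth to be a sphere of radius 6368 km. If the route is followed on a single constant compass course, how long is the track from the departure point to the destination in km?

1242 km

Δψ = ln[tan(π/4+φ₂/2)/tan(π/4+φ₁/2)] = -0.0429;  Δφ = -0.0399 rad,  Δλ = -0.2057 rad
q = Δφ/Δψ = 0.9286
d = R·√(Δφ² + q²Δλ²) = 6368·0.19508 = 1242 km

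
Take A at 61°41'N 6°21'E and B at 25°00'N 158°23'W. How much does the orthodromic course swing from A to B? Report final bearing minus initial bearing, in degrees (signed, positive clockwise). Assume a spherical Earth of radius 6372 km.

-159.0°

At departure: θ₁ = atan2(sin Δλ cos φ₂, cos φ₁ sin φ₂ − sin φ₁ cos φ₂ cos Δλ) = 346.18°
At arrival: θ₂ = atan2(sin Δλ cos φ₁, −cos φ₂ sin φ₁ + sin φ₂ cos φ₁ cos Δλ) = 187.18°
Δθ = θ₂ − θ₁ = -159.0°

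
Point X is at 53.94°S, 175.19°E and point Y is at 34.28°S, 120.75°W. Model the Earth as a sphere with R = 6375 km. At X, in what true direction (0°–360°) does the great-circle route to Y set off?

93.0°

θ = atan2( sin Δλ·cos φ₂ ,  cos φ₁ sin φ₂ − sin φ₁ cos φ₂ cos Δλ )
  = atan2(+0.7430, -0.0393) = 93.03°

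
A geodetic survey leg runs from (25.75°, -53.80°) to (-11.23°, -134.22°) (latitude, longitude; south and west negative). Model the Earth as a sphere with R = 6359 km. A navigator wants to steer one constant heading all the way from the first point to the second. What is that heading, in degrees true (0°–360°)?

Δψ = ln[tan(π/4+φ₂/2)/tan(π/4+φ₁/2)] = -0.6626
Δλ = -1.4036 rad (taken the short way round)
course = atan2(Δλ, Δψ) = 244.73°

244.7°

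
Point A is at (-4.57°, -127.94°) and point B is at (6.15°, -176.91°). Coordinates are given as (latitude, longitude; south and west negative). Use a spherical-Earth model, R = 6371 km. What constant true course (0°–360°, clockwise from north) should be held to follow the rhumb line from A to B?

282.4°

Δψ = ln[tan(π/4+φ₂/2)/tan(π/4+φ₁/2)] = +0.1874
Δλ = -0.8547 rad (taken the short way round)
course = atan2(Δλ, Δψ) = 282.37°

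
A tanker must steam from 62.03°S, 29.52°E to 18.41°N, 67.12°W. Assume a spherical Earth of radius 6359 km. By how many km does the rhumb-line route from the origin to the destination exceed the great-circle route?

Great circle: cos σ = sin φ₁ sin φ₂ + cos φ₁ cos φ₂ cos Δλ,  σ = 1.9075 rad → d_gc = 12129.82 km
Rhumb line: Δψ = +1.7171, q = Δφ/Δψ = 0.8176, d_rh = R√(Δφ²+q²Δλ²) = 12514.35 km
Excess = 12514.35 − 12129.82 = 384.53 ≈ 385 km

385 km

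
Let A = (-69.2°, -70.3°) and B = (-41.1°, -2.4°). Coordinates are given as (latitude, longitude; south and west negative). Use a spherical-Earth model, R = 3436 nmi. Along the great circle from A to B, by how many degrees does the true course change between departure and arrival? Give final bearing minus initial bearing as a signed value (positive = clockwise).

At departure: θ₁ = atan2(sin Δλ cos φ₂, cos φ₁ sin φ₂ − sin φ₁ cos φ₂ cos Δλ) = 87.41°
At arrival: θ₂ = atan2(sin Δλ cos φ₁, −cos φ₂ sin φ₁ + sin φ₂ cos φ₁ cos Δλ) = 28.08°
Δθ = θ₂ − θ₁ = -59.3°

-59.3°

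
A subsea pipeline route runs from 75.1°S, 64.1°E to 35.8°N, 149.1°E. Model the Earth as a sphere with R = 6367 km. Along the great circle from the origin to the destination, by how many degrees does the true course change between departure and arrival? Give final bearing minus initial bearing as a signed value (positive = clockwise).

Initial bearing θ₁ = atan2(sin Δλ cos φ₂, cos φ₁ sin φ₂ − sin φ₁ cos φ₂ cos Δλ) = 74.85°
Final bearing θ₂ = (initial bearing from the destination back to the start) + 180° = 17.82°
Δθ = θ₂ − θ₁ = -57.0°

-57.0°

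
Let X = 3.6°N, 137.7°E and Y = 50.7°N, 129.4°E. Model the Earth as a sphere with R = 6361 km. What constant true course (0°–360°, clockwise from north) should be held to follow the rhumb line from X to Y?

351.5°

Meridional parts: M(φ₁)=+0.0629, M(φ₂)=+1.0298 → ΔM = +0.9670;  Δλ = -0.1449 rad
tan C = Δλ / ΔM = -0.1498 → C = 351.48°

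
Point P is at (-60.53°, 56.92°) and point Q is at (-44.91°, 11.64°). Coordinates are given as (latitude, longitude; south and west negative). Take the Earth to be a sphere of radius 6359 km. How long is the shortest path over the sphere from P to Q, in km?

3408 km

Haversine: a = sin²(Δφ/2)+cos φ₁ cos φ₂ sin²(Δλ/2) = 0.07009;  σ = 2·atan2(√a,√(1−a))
σ = 30.705° → d = Rσ = 6359·0.53590 = 3408 km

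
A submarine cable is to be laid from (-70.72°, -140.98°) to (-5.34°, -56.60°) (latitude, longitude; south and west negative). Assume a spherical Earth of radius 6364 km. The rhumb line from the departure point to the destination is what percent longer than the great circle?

4.6%

Great circle: σ = 1.4505 rad → d_gc = Rσ = 9230.8 km
Rhumb: Δφ = +1.1411, Δλ = +1.4727, Δψ = +1.6795, q = Δφ/Δψ = 0.6794 → d_rh = R√(Δφ²+q²Δλ²) = 9658.5 km
Excess = (9658.5 − 9230.8) / 9230.8 = 427.7 / 9230.8 = 4.63% ≈ 4.6%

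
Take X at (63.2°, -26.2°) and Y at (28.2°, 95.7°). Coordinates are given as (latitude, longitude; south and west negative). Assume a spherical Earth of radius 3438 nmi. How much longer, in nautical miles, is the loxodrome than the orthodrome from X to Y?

619 nmi

Great circle: cos σ = sin φ₁ sin φ₂ + cos φ₁ cos φ₂ cos Δλ,  σ = 1.3574 rad → d_gc = 4666.6 nmi
Rhumb line: Δψ = -0.9212, q = Δφ/Δψ = 0.6632, d_rh = R√(Δφ²+q²Δλ²) = 5285.8 nmi
Excess = 5285.8 − 4666.6 = 619.2 ≈ 619 nmi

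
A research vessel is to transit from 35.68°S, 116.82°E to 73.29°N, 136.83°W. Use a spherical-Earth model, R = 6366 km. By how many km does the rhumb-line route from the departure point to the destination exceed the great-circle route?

612 km

Great circle: cos σ = sin φ₁ sin φ₂ + cos φ₁ cos φ₂ cos Δλ,  σ = 2.2451 rad → d_gc = 14292.5 km
Rhumb line: Δψ = +2.5856, q = Δφ/Δψ = 0.7356, d_rh = R√(Δφ²+q²Δλ²) = 14904.1 km
Excess = 14904.1 − 14292.5 = 611.6 ≈ 612 km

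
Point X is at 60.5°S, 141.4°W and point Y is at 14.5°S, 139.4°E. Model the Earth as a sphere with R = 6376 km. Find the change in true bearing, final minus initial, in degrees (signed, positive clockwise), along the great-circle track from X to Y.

At departure: θ₁ = atan2(sin Δλ cos φ₂, cos φ₁ sin φ₂ − sin φ₁ cos φ₂ cos Δλ) = 272.08°
At arrival: θ₂ = atan2(sin Δλ cos φ₁, −cos φ₂ sin φ₁ + sin φ₂ cos φ₁ cos Δλ) = 329.45°
Δθ = θ₂ − θ₁ = +57.4°

+57.4°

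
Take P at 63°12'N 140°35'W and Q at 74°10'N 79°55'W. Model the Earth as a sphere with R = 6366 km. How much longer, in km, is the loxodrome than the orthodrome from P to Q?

108 km

Great circle: cos σ = sin φ₁ sin φ₂ + cos φ₁ cos φ₂ cos Δλ,  σ = 0.4053 rad → d_gc = 2580.1 km
Rhumb line: Δψ = +0.5384, q = Δφ/Δψ = 0.3555, d_rh = R√(Δφ²+q²Δλ²) = 2688.5 km
Excess = 2688.5 − 2580.1 = 108.4 ≈ 108 km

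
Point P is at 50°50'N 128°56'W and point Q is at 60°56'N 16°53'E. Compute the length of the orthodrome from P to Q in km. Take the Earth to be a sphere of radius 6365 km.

cos σ = sin φ₁ sin φ₂ + cos φ₁ cos φ₂ cos Δλ
      = sin(50.83°)sin(60.93°) + cos(50.83°)cos(60.93°)cos(145.82°) = 0.4238
σ = 64.923° → d = Rσ = 6365·1.13312 = 7212 km

7212 km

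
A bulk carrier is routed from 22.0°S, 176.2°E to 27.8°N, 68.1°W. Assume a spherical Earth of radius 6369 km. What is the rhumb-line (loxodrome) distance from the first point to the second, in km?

Δψ = ln[tan(π/4+φ₂/2)/tan(π/4+φ₁/2)] = +0.8992;  Δφ = +0.8692 rad,  Δλ = +2.0193 rad
q = Δφ/Δψ = 0.9666
d = R·√(Δφ² + q²Δλ²) = 6369·2.13666 = 13608 km

13608 km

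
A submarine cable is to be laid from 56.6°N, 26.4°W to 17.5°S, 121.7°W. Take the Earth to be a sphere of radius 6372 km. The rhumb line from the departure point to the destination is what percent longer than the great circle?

Great circle: σ = 1.8750 rad → d_gc = Rσ = 11947.5 km
Rhumb: Δφ = -1.2933, Δλ = -1.6633, Δψ = -1.5142, q = Δφ/Δψ = 0.8541 → d_rh = R√(Δφ²+q²Δλ²) = 12241.5 km
Excess = (12241.5 − 11947.5) / 11947.5 = 294.0 / 11947.5 = 2.46% ≈ 2.5%

2.5%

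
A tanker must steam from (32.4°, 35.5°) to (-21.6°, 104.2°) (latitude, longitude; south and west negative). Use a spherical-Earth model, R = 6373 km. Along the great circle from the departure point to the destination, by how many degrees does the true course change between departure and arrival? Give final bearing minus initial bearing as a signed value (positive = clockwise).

Initial bearing θ₁ = atan2(sin Δλ cos φ₂, cos φ₁ sin φ₂ − sin φ₁ cos φ₂ cos Δλ) = 119.58°
Final bearing θ₂ = (initial bearing from the destination back to the start) + 180° = 127.84°
Δθ = θ₂ − θ₁ = +8.3°

+8.3°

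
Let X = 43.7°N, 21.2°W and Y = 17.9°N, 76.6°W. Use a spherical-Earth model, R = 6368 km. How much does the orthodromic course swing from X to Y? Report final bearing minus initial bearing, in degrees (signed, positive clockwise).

At departure: θ₁ = atan2(sin Δλ cos φ₂, cos φ₁ sin φ₂ − sin φ₁ cos φ₂ cos Δλ) = 259.08°
At arrival: θ₂ = atan2(sin Δλ cos φ₁, −cos φ₂ sin φ₁ + sin φ₂ cos φ₁ cos Δλ) = 228.24°
Δθ = θ₂ − θ₁ = -30.8°

-30.8°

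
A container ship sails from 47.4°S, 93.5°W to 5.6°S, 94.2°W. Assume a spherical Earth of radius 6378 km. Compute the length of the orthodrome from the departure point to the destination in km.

Haversine: a = sin²(Δφ/2)+cos φ₁ cos φ₂ sin²(Δλ/2) = 0.12729;  σ = 2·atan2(√a,√(1−a))
σ = 41.804° → d = Rσ = 6378·0.72962 = 4654 km

4654 km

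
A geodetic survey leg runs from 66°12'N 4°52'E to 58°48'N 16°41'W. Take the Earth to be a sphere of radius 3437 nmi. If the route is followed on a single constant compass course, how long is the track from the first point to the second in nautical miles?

741 nmi

Δψ = ln[tan(π/4+φ₂/2)/tan(π/4+φ₁/2)] = -0.2814;  Δφ = -0.1292 rad,  Δλ = -0.3761 rad
q = Δφ/Δψ = 0.4590
d = R·√(Δφ² + q²Δλ²) = 3437·0.21562 = 741 nmi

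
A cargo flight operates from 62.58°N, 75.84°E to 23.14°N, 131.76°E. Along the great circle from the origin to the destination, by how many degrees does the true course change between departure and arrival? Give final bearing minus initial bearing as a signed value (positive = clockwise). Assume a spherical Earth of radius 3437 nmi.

Initial bearing θ₁ = atan2(sin Δλ cos φ₂, cos φ₁ sin φ₂ − sin φ₁ cos φ₂ cos Δλ) = 109.95°
Final bearing θ₂ = (initial bearing from the destination back to the start) + 180° = 151.92°
Δθ = θ₂ − θ₁ = +42.0°

+42.0°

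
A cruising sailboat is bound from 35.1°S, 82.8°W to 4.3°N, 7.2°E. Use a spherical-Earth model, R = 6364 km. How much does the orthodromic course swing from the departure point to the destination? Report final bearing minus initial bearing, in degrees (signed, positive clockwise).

-31.5°

Initial bearing θ₁ = atan2(sin Δλ cos φ₂, cos φ₁ sin φ₂ − sin φ₁ cos φ₂ cos Δλ) = 86.48°
Final bearing θ₂ = (initial bearing from the destination back to the start) + 180° = 54.98°
Δθ = θ₂ − θ₁ = -31.5°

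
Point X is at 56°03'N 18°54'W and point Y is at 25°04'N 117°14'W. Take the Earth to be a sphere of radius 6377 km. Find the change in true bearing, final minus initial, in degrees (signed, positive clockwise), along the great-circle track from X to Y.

At departure: θ₁ = atan2(sin Δλ cos φ₂, cos φ₁ sin φ₂ − sin φ₁ cos φ₂ cos Δλ) = 291.08°
At arrival: θ₂ = atan2(sin Δλ cos φ₁, −cos φ₂ sin φ₁ + sin φ₂ cos φ₁ cos Δλ) = 215.12°
Δθ = θ₂ − θ₁ = -76.0°

-76.0°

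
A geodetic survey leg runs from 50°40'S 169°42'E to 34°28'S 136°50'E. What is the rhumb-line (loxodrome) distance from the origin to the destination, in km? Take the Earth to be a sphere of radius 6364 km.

Rhumb course C = atan2(Δλ, Δψ) with Δψ = ln[tan(π/4+φ₂/2)/tan(π/4+φ₁/2)] = +0.3874, Δλ = -0.5736 → C = 304.03°
d = R·|Δφ| / |cos C| = 6364·0.28274 / 0.55967 = 3215 km

3215 km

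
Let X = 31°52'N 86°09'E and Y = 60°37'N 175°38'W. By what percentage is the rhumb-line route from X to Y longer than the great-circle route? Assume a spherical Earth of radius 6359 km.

7.9%

Great circle: σ = 1.1588 rad → d_gc = Rσ = 7368.6 km
Rhumb: Δφ = +0.5018, Δλ = +1.7142, Δψ = +0.7514, q = Δφ/Δψ = 0.6678 → d_rh = R√(Δφ²+q²Δλ²) = 7948.1 km
Excess = (7948.1 − 7368.6) / 7368.6 = 579.5 / 7368.6 = 7.86% ≈ 7.9%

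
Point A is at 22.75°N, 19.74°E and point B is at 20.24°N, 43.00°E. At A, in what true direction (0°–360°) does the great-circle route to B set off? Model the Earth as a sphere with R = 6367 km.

92.2°

θ = atan2( sin Δλ·cos φ₂ ,  cos φ₁ sin φ₂ − sin φ₁ cos φ₂ cos Δλ )
  = atan2(+0.3705, -0.0143) = 92.21°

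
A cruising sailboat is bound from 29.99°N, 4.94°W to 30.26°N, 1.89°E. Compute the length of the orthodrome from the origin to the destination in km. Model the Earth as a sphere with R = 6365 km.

Haversine: a = sin²(Δφ/2)+cos φ₁ cos φ₂ sin²(Δλ/2) = 0.00266;  σ = 2·atan2(√a,√(1−a))
σ = 5.913° → d = Rσ = 6365·0.10320 = 657 km

657 km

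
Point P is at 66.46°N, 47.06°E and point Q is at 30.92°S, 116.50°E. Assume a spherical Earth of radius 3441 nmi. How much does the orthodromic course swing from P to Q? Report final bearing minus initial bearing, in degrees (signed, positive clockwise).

+35.5°

At departure: θ₁ = atan2(sin Δλ cos φ₂, cos φ₁ sin φ₂ − sin φ₁ cos φ₂ cos Δλ) = 120.94°
At arrival: θ₂ = atan2(sin Δλ cos φ₁, −cos φ₂ sin φ₁ + sin φ₂ cos φ₁ cos Δλ) = 156.46°
Δθ = θ₂ − θ₁ = +35.5°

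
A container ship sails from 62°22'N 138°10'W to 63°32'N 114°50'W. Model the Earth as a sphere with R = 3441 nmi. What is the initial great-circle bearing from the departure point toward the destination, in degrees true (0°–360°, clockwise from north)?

θ = atan2( sin Δλ·cos φ₂ ,  cos φ₁ sin φ₂ − sin φ₁ cos φ₂ cos Δλ )
  = atan2(+0.1765, +0.0527) = 73.39°

73.4°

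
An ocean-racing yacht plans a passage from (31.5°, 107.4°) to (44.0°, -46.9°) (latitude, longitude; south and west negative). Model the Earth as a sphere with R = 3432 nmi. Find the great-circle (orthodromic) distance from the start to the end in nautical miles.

6046 nmi

cos σ = sin φ₁ sin φ₂ + cos φ₁ cos φ₂ cos Δλ
      = sin(31.50°)sin(44.00°) + cos(31.50°)cos(44.00°)cos(-154.30°) = -0.1897
σ = 100.936° → d = Rσ = 3432·1.76166 = 6046 nmi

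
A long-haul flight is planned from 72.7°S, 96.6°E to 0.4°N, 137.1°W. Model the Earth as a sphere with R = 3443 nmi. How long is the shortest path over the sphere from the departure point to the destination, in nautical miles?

cos σ = sin φ₁ sin φ₂ + cos φ₁ cos φ₂ cos Δλ
      = sin(-72.70°)sin(0.40°) + cos(-72.70°)cos(0.40°)cos(126.30°) = -0.1827
σ = 100.528° → d = Rσ = 3443·1.75454 = 6041 nmi

6041 nmi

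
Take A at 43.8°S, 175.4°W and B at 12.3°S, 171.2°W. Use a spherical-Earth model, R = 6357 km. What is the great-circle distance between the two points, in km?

3518 km

cos σ = sin φ₁ sin φ₂ + cos φ₁ cos φ₂ cos Δλ
      = sin(-43.80°)sin(-12.30°) + cos(-43.80°)cos(-12.30°)cos(4.20°) = 0.8507
σ = 31.707° → d = Rσ = 6357·0.55339 = 3518 km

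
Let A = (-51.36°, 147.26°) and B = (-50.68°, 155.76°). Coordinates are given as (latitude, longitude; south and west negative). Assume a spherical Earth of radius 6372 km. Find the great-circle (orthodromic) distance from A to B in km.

Haversine: a = sin²(Δφ/2)+cos φ₁ cos φ₂ sin²(Δλ/2) = 0.00221;  σ = 2·atan2(√a,√(1−a))
σ = 5.387° → d = Rσ = 6372·0.09402 = 599 km

599 km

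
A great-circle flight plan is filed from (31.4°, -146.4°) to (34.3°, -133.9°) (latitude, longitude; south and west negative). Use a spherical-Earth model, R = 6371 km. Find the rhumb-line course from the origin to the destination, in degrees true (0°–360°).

Meridional parts: M(φ₁)=+0.5777, M(φ₂)=+0.6380 → ΔM = +0.0603;  Δλ = +0.2182 rad
tan C = Δλ / ΔM = +3.6204 → C = 74.56°

74.6°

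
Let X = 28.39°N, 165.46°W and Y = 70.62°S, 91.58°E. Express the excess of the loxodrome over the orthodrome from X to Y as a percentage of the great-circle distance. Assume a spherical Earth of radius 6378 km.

4.2%

Great circle: σ = 2.1106 rad → d_gc = Rσ = 13461.6 km
Rhumb: Δφ = -1.7281, Δλ = -1.7970, Δψ = -2.2846, q = Δφ/Δψ = 0.7564 → d_rh = R√(Δφ²+q²Δλ²) = 14022.3 km
Excess = (14022.3 − 13461.6) / 13461.6 = 560.7 / 13461.6 = 4.17% ≈ 4.2%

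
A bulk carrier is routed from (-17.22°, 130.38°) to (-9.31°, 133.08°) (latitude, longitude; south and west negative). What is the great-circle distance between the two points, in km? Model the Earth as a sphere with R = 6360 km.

925 km

Haversine: a = sin²(Δφ/2)+cos φ₁ cos φ₂ sin²(Δλ/2) = 0.00528;  σ = 2·atan2(√a,√(1−a))
σ = 8.334° → d = Rσ = 6360·0.14546 = 925 km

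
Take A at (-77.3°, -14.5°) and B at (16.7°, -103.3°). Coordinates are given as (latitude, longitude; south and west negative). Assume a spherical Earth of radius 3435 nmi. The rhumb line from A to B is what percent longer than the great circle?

Great circle: σ = 1.8503 rad → d_gc = Rσ = 6355.9 nmi
Rhumb: Δφ = +1.6406, Δλ = -1.5499, Δψ = +2.4914, q = Δφ/Δψ = 0.6585 → d_rh = R√(Δφ²+q²Δλ²) = 6637.0 nmi
Excess = (6637.0 − 6355.9) / 6355.9 = 281.1 / 6355.9 = 4.42% ≈ 4.4%

4.4%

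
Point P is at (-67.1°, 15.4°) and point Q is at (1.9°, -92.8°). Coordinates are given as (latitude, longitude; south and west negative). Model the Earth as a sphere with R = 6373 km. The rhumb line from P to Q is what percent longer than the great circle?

6.9%

Great circle: σ = 1.7234 rad → d_gc = Rσ = 10983.2 km
Rhumb: Δφ = +1.2043, Δλ = -1.8884, Δψ = +1.6300, q = Δφ/Δψ = 0.7388 → d_rh = R√(Δφ²+q²Δλ²) = 11746.1 km
Excess = (11746.1 − 10983.2) / 10983.2 = 762.9 / 10983.2 = 6.946% ≈ 6.9%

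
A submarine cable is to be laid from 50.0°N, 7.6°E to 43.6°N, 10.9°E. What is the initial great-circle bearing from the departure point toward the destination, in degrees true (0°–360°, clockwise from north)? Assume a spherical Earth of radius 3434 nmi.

159.3°

θ = atan2( sin Δλ·cos φ₂ ,  cos φ₁ sin φ₂ − sin φ₁ cos φ₂ cos Δλ )
  = atan2(+0.0417, -0.1105) = 159.34°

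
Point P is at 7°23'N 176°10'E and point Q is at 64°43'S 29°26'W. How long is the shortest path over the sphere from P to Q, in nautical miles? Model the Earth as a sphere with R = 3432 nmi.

cos σ = sin φ₁ sin φ₂ + cos φ₁ cos φ₂ cos Δλ
      = sin(7.38°)sin(-64.72°) + cos(7.38°)cos(-64.72°)cos(154.40°) = -0.4982
σ = 119.879° → d = Rσ = 3432·2.09228 = 7181 nmi

7181 nmi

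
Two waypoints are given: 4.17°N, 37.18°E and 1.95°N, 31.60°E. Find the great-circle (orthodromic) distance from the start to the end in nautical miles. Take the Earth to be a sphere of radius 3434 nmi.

359 nmi

Haversine: a = sin²(Δφ/2)+cos φ₁ cos φ₂ sin²(Δλ/2) = 0.00274;  σ = 2·atan2(√a,√(1−a))
σ = 5.998° → d = Rσ = 3434·0.10468 = 359 nmi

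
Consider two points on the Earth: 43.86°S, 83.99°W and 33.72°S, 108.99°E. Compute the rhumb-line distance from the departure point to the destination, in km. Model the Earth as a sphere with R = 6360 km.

Δψ = ln[tan(π/4+φ₂/2)/tan(π/4+φ₁/2)] = +0.2277;  Δφ = +0.1770 rad,  Δλ = -2.9150 rad
q = Δφ/Δψ = 0.7771
d = R·√(Δφ² + q²Δλ²) = 6360·2.27222 = 14451 km

14451 km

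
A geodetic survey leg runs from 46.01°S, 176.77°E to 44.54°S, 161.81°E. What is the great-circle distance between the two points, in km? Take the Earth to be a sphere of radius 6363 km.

1179 km

Haversine: a = sin²(Δφ/2)+cos φ₁ cos φ₂ sin²(Δλ/2) = 0.00855;  σ = 2·atan2(√a,√(1−a))
σ = 10.613° → d = Rσ = 6363·0.18524 = 1179 km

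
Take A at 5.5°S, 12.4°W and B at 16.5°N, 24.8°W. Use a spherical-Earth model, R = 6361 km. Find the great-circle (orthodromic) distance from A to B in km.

2796 km

cos σ = sin φ₁ sin φ₂ + cos φ₁ cos φ₂ cos Δλ
      = sin(-5.50°)sin(16.50°) + cos(-5.50°)cos(16.50°)cos(-12.40°) = 0.9049
σ = 25.188° → d = Rσ = 6361·0.43961 = 2796 km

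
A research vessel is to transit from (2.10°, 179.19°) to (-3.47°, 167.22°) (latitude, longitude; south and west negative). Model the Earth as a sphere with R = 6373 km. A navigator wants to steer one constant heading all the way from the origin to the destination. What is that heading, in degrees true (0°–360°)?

Δψ = ln[tan(π/4+φ₂/2)/tan(π/4+φ₁/2)] = -0.0973
Δλ = -0.2089 rad (taken the short way round)
course = atan2(Δλ, Δψ) = 245.04°

245.0°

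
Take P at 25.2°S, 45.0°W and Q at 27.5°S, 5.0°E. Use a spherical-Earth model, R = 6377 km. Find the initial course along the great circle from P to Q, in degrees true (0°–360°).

104.4°

N = sin Δλ·cos φ₂ = +0.6795;  D = cos φ₁ sin φ₂ − sin φ₁ cos φ₂ cos Δλ = -0.1750
initial course = atan2(N, D) = 104.45°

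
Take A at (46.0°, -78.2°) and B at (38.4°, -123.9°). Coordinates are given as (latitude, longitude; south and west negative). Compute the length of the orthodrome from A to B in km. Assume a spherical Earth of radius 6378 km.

3808 km

Haversine: a = sin²(Δφ/2)+cos φ₁ cos φ₂ sin²(Δλ/2) = 0.08648;  σ = 2·atan2(√a,√(1−a))
σ = 34.205° → d = Rσ = 6378·0.59699 = 3808 km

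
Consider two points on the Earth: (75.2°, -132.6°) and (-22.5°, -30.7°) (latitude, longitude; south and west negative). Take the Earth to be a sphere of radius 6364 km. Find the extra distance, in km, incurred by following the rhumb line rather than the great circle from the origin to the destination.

Great circle: cos σ = sin φ₁ sin φ₂ + cos φ₁ cos φ₂ cos Δλ,  σ = 2.0028 rad → d_gc = 12745.5 km
Rhumb line: Δψ = -2.4444, q = Δφ/Δψ = 0.6976, d_rh = R√(Δφ²+q²Δλ²) = 13420.2 km
Excess = 13420.2 − 12745.5 = 674.7 ≈ 675 km

675 km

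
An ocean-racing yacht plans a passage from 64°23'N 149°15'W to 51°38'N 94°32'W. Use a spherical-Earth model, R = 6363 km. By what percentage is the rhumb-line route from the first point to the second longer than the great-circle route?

2.9%

Great circle: σ = 0.5316 rad → d_gc = Rσ = 3382.6 km
Rhumb: Δφ = -0.2225, Δλ = +0.9550, Δψ = -0.4255, q = Δφ/Δψ = 0.5230 → d_rh = R√(Δφ²+q²Δλ²) = 3479.3 km
Excess = (3479.3 − 3382.6) / 3382.6 = 96.7 / 3382.6 = 2.86% ≈ 2.9%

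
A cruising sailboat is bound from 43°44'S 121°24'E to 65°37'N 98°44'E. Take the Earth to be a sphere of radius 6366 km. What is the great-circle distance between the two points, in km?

cos σ = sin φ₁ sin φ₂ + cos φ₁ cos φ₂ cos Δλ
      = sin(-43.73°)sin(65.62°) + cos(-43.73°)cos(65.62°)cos(-22.67°) = -0.3544
σ = 110.755° → d = Rσ = 6366·1.93305 = 12306 km

12306 km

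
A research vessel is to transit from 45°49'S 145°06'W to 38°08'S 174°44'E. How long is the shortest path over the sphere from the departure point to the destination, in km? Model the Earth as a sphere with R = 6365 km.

Haversine: a = sin²(Δφ/2)+cos φ₁ cos φ₂ sin²(Δλ/2) = 0.06913;  σ = 2·atan2(√a,√(1−a))
σ = 30.488° → d = Rσ = 6365·0.53211 = 3387 km

3387 km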